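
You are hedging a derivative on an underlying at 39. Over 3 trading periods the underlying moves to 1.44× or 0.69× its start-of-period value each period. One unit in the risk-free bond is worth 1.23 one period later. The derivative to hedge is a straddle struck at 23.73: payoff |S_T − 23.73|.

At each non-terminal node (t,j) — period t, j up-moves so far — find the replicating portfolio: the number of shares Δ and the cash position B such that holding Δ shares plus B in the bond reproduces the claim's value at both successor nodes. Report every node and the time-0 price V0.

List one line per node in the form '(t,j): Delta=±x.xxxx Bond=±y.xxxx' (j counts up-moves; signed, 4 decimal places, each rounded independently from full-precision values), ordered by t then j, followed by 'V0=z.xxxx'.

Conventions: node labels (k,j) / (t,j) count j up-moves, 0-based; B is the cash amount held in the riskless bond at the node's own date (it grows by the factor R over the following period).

The replicating-portfolio and risk-neutral prices coincide; use p* = (1.23−0.69)/(1.44−0.69) = 0.7200 for the latter.
Terminal payoffs: V(3,0)=10.9181, V(3,1)=3.0078, V(3,2)=32.0706, V(3,3)=92.7234
Node (2,0) S=18.5679: V=(p*·3.0078+(1−p*)·10.9181)/1.23=4.2461; Δ=(3.0078−10.9181)/(26.7378−12.8119)=-0.5680; B=V−Δ·S=14.7932
Node (2,1) S=38.7504: V=(p*·32.0706+(1−p*)·3.0078)/1.23=19.4577; Δ=(32.0706−3.0078)/(55.8006−26.7378)=1.0000; B=V−Δ·S=-19.2927
Node (2,2) S=80.8704: V=(p*·92.7234+(1−p*)·32.0706)/1.23=61.5777; Δ=(92.7234−32.0706)/(116.4534−55.8006)=1.0000; B=V−Δ·S=-19.2927
Node (1,0) S=26.9100: V=(p*·19.4577+(1−p*)·4.2461)/1.23=12.3565; Δ=(19.4577−4.2461)/(38.7504−18.5679)=0.7537; B=V−Δ·S=-7.9257
Node (1,1) S=56.1600: V=(p*·61.5777+(1−p*)·19.4577)/1.23=40.4749; Δ=(61.5777−19.4577)/(80.8704−38.7504)=1.0000; B=V−Δ·S=-15.6851
Node (0,0) S=39.0000: V=(p*·40.4749+(1−p*)·12.3565)/1.23=26.5055; Δ=(40.4749−12.3565)/(56.1600−26.9100)=0.9613; B=V−Δ·S=-10.9858
Verification: the root portfolio costs Δ(0,0)·S0 + B(0,0) = 26.5055, matching V0.

(0,0): Delta=0.9613 Bond=-10.9858
(1,0): Delta=0.7537 Bond=-7.9257
(1,1): Delta=1.0000 Bond=-15.6851
(2,0): Delta=-0.5680 Bond=14.7932
(2,1): Delta=1.0000 Bond=-19.2927
(2,2): Delta=1.0000 Bond=-19.2927
V0=26.5055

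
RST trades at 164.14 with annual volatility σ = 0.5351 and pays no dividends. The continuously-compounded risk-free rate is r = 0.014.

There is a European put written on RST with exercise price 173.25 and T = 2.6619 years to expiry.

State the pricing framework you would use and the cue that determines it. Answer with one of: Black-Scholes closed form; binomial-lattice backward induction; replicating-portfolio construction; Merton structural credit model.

Key observation: a European-exercise option on RST struck at 173.25 — a GBM underlying with constant parameters — admits an analytic price: the data contain no early exercise, no discrete tree, no debt structure.

framework: Black-Scholes closed form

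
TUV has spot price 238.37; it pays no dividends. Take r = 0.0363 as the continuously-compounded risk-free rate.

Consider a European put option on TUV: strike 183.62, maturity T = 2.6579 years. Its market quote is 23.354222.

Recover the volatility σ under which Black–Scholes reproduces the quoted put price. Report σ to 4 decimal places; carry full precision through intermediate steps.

sigma = 0.4016

At σ = 0.4016 the Black–Scholes value reproduces the quote:
σ√T = 0.4016·√2.6579 = 0.654731
d₁ = (ln(S/K) + (r+σ²/2)T) / (σ√T) = (ln(238.37/183.62) + (0.0363+0.4016²/2)·2.6579) / 0.654731 = (0.260956 + 0.310818) / 0.654731 = 0.873296
d₂ = d₁ − σ√T = 0.873296 − 0.654731 = 0.218565
e^{−rT} = 0.908026
N(−d₁) = 0.191251,  N(−d₂) = 0.413495
V = K·e^{−rT}·N(−d₂) − S·N(−d₁) = 68.942715 − 45.588493 = 23.354222 (the quoted price), and the Black–Scholes price is strictly increasing in σ, so σ is unique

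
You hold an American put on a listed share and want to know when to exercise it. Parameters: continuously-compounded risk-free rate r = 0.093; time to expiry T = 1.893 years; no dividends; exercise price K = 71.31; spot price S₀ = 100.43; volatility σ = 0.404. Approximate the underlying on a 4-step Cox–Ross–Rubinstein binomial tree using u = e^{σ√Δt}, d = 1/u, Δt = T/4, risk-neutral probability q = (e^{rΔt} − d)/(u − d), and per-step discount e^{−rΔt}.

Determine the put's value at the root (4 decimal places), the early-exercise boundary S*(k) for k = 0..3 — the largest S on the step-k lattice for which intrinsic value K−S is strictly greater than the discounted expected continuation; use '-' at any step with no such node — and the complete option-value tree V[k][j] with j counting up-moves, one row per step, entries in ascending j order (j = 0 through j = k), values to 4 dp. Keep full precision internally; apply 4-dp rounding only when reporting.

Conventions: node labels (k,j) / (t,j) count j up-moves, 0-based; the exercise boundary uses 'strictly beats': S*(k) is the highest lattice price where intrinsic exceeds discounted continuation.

price = 4.8998
boundary = - - - 43.6275
tree:
4.8998
9.0004 1.4053
16.0931 3.0025 0.0000
27.6825 6.4147 0.0000 0.0000
38.2685 13.7048 0.0000 0.0000 0.0000

params: Δt=0.47325 u=1.32039 d=0.75735 q=0.51088 e^(-rΔt)=0.95694
t_4 payoffs: 38.2685 13.7048 0.0000 0.0000 0.0000
t_3: node(3,0) S=43.6275 payoff=27.6825 vs cont=24.6120 → 27.6825 [stop]  node(3,1) S=76.0611 payoff=0.0000 vs cont=6.4147 → 6.4147 [wait]  node(3,2) S=132.6064 payoff=0.0000 vs cont=0.0000 → 0.0000 [wait]  node(3,3) S=231.1887 payoff=0.0000 vs cont=0.0000 → 0.0000 [wait]  ⇒ S*(3)=43.6275
t_2: node(2,0) S=57.6052 payoff=13.7048 vs cont=16.0931 → 16.0931 [wait]  node(2,1) S=100.4300 payoff=0.0000 vs cont=3.0025 → 3.0025 [wait]  node(2,2) S=175.0917 payoff=0.0000 vs cont=0.0000 → 0.0000 [wait]  ⇒ S*(2)=-
t_1: node(1,0) S=76.0611 payoff=0.0000 vs cont=9.0004 → 9.0004 [wait]  node(1,1) S=132.6064 payoff=0.0000 vs cont=1.4053 → 1.4053 [wait]  ⇒ S*(1)=-
t_0: node(0,0) S=100.4300 payoff=0.0000 vs cont=4.8998 → 4.8998 [wait]  ⇒ S*(0)=-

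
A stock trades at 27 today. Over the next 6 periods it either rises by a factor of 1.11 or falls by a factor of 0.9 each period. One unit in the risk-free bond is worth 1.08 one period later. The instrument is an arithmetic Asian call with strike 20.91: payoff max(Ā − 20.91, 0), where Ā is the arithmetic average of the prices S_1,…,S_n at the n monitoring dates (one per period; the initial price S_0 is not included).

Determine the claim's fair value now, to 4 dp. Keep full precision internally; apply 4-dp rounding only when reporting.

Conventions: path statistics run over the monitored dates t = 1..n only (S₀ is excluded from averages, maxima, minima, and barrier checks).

price = 9.2904

Under the martingale measure an up-move has probability p* = 0.8571; value the claim as the probability-weighted average of per-path payoffs, discounted 6 periods at R = 1.08.
Enumerate all 2^6 = 64 price paths (U = up ×1.11, D = down ×0.9); each path with k up-moves has probability p*^k·(1−p*)^(6−k).
DDDDDD: Ā=18.9766, payoff=0.0000, prob=0.000008
UDDDDD: Ā=23.4045, payoff=2.4945, prob=0.000051
DUDDDD: Ā=22.4595, payoff=1.5495, prob=0.000051
UUDDDD: Ā=27.7001, payoff=6.7901, prob=0.000306
DDUDDD: Ā=21.6090, payoff=0.6990, prob=0.000051
UDUDDD: Ā=26.6511, payoff=5.7411, prob=0.000306
DUUDDD: Ā=25.7061, payoff=4.7961, prob=0.000306
UUUDDD: Ā=31.7042, payoff=10.7942, prob=0.001836
DDDUDD: Ā=20.8436, payoff=0.0000, prob=0.000051
UDDUDD: Ā=25.7071, payoff=4.7971, prob=0.000306
DUDUDD: Ā=24.7621, payoff=3.8521, prob=0.000306
UUDUDD: Ā=30.5399, payoff=9.6299, prob=0.001836
DDUUDD: Ā=23.9116, payoff=3.0016, prob=0.000306
UDUUDD: Ā=29.4909, payoff=8.5809, prob=0.001836
DUUUDD: Ā=28.5459, payoff=7.6359, prob=0.001836
UUUUDD: Ā=35.2067, payoff=14.2967, prob=0.011016
DDDDUD: Ā=20.1547, payoff=0.0000, prob=0.000051
UDDDUD: Ā=24.8574, payoff=3.9474, prob=0.000306
DUDDUD: Ā=23.9124, payoff=3.0024, prob=0.000306
UUDDUD: Ā=29.4920, payoff=8.5820, prob=0.001836
DDUDUD: Ā=23.0619, payoff=2.1519, prob=0.000306
UDUDUD: Ā=28.4430, payoff=7.5330, prob=0.001836
DUUDUD: Ā=27.4980, payoff=6.5880, prob=0.001836
UUUDUD: Ā=33.9142, payoff=13.0042, prob=0.011016
DDDUUD: Ā=22.2965, payoff=1.3865, prob=0.000306
UDDUUD: Ā=27.4990, payoff=6.5890, prob=0.001836
DUDUUD: Ā=26.5540, payoff=5.6440, prob=0.001836
UUDUUD: Ā=32.7499, payoff=11.8399, prob=0.011016
DDUUUD: Ā=25.7035, payoff=4.7935, prob=0.001836
UDUUUD: Ā=31.7010, payoff=10.7910, prob=0.011016
DUUUUD: Ā=30.7560, payoff=9.8460, prob=0.011016
UUUUUD: Ā=37.9324, payoff=17.0224, prob=0.066095
DDDDDU: Ā=19.5347, payoff=0.0000, prob=0.000051
UDDDDU: Ā=24.0927, payoff=3.1827, prob=0.000306
DUDDDU: Ā=23.1477, payoff=2.2377, prob=0.000306
UUDDDU: Ā=28.5489, payoff=7.6389, prob=0.001836
DDUDDU: Ā=22.2972, payoff=1.3872, prob=0.000306
UDUDDU: Ā=27.4999, payoff=6.5899, prob=0.001836
DUUDDU: Ā=26.5549, payoff=5.6449, prob=0.001836
UUUDDU: Ā=32.7511, payoff=11.8411, prob=0.011016
DDDUDU: Ā=21.5318, payoff=0.6218, prob=0.000306
UDDUDU: Ā=26.5559, payoff=5.6459, prob=0.001836
DUDUDU: Ā=25.6109, payoff=4.7009, prob=0.001836
UUDUDU: Ā=31.5867, payoff=10.6767, prob=0.011016
DDUUDU: Ā=24.7604, payoff=3.8504, prob=0.001836
UDUUDU: Ā=30.5378, payoff=9.6278, prob=0.011016
DUUUDU: Ā=29.5928, payoff=8.6828, prob=0.011016
UUUUDU: Ā=36.4978, payoff=15.5878, prob=0.066095
DDDDUU: Ā=20.8429, payoff=0.0000, prob=0.000306
UDDDUU: Ā=25.7062, payoff=4.7962, prob=0.001836
DUDDUU: Ā=24.7612, payoff=3.8512, prob=0.001836
UUDDUU: Ā=30.5388, payoff=9.6288, prob=0.011016
DDUDUU: Ā=23.9107, payoff=3.0007, prob=0.001836
UDUDUU: Ā=29.4899, payoff=8.5799, prob=0.011016
DUUDUU: Ā=28.5449, payoff=7.6349, prob=0.011016
UUUDUU: Ā=35.2054, payoff=14.2954, prob=0.066095
DDDUUU: Ā=23.1453, payoff=2.2353, prob=0.001836
UDDUUU: Ā=28.5458, payoff=7.6358, prob=0.011016
DUDUUU: Ā=27.6008, payoff=6.6908, prob=0.011016
UUDUUU: Ā=34.0410, payoff=13.1310, prob=0.066095
DDUUUU: Ā=26.7503, payoff=5.8403, prob=0.011016
UDUUUU: Ā=32.9921, payoff=12.0821, prob=0.066095
DUUUUU: Ā=32.0471, payoff=11.1371, prob=0.066095
UUUUUU: Ā=39.5247, payoff=18.6147, prob=0.396569
Price = Σ prob·payoff / R^6 = 14.742764 / 1.586874 = 9.2904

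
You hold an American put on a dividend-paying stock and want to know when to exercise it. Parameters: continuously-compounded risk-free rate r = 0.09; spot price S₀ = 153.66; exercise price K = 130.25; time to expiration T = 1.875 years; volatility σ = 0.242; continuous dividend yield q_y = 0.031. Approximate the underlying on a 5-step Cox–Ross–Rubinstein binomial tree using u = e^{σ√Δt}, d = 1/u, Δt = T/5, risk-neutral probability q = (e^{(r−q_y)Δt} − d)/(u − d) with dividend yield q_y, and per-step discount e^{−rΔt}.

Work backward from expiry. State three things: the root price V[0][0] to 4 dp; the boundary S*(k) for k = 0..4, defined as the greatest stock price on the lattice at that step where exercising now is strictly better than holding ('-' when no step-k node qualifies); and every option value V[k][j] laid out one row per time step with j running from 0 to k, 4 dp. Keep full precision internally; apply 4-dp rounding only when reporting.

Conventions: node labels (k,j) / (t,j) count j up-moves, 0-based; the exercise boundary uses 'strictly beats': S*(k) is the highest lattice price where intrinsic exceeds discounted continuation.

price = 5.0476
boundary = - - - 98.5102 114.2460
tree:
5.0476
9.6461 1.4241
17.8883 3.1899 0.0000
31.7398 7.1450 0.0000 0.0000
45.3082 16.0040 0.0000 0.0000 0.0000
57.0078 31.7398 0.0000 0.0000 0.0000 0.0000

Δt=0.37500  u=1.15974  d=0.86226  q=0.53822  discount=0.96681
step 5 (expiry): payoffs max(K−S,0) = 57.0078 31.7398 0.0000 0.0000 0.0000 0.0000
step 4: (k=4,j=0): S=84.9418, K−S=45.3082, hold=41.9674 ⇒ V=45.3082 exercise | (k=4,j=1): S=114.2460, K−S=16.0040, hold=14.1703 ⇒ V=16.0040 exercise | (k=4,j=2): S=153.6600, K−S=0.0000, hold=0.0000 ⇒ V=0.0000 continue | (k=4,j=3): S=206.6715, K−S=0.0000, hold=0.0000 ⇒ V=0.0000 continue | (k=4,j=4): S=277.9716, K−S=0.0000, hold=0.0000 ⇒ V=0.0000 continue  boundary S*=114.2460
step 3: (k=3,j=0): S=98.5102, K−S=31.7398, hold=28.5558 ⇒ V=31.7398 exercise | (k=3,j=1): S=132.4954, K−S=0.0000, hold=7.1450 ⇒ V=7.1450 continue | (k=3,j=2): S=178.2053, K−S=0.0000, hold=0.0000 ⇒ V=0.0000 continue | (k=3,j=3): S=239.6848, K−S=0.0000, hold=0.0000 ⇒ V=0.0000 continue  boundary S*=98.5102
step 2: (k=2,j=0): S=114.2460, K−S=16.0040, hold=17.8883 ⇒ V=17.8883 continue | (k=2,j=1): S=153.6600, K−S=0.0000, hold=3.1899 ⇒ V=3.1899 continue | (k=2,j=2): S=206.6715, K−S=0.0000, hold=0.0000 ⇒ V=0.0000 continue  boundary S*=-
step 1: (k=1,j=0): S=132.4954, K−S=0.0000, hold=9.6461 ⇒ V=9.6461 continue | (k=1,j=1): S=178.2053, K−S=0.0000, hold=1.4241 ⇒ V=1.4241 continue  boundary S*=-
step 0: (k=0,j=0): S=153.6600, K−S=0.0000, hold=5.0476 ⇒ V=5.0476 continue  boundary S*=-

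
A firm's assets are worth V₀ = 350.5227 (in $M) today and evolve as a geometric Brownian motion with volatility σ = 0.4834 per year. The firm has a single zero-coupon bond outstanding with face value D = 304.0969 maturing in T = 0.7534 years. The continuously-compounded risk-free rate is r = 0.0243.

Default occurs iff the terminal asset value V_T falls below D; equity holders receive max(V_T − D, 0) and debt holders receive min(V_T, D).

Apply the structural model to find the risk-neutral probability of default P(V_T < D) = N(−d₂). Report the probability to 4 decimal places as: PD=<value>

With assets at 350.5227 and a single debt payment of 304.0969 at 0.7534 years:
d₁ = [ln(V₀/D) + (r + σ²/2)T] / (σ√T)
   = [ln(350.5227/304.0969) + (0.0243 + 0.5·0.4834²)·0.7534] / (0.4834·√0.7534)
   = [0.142079 + 0.106333] / 0.419585 = 0.592043
d₂ = d₁ − σ√T = 0.592043 − 0.419585 = 0.172459
risk-neutral PD = N(−d₂) = N(-0.172459) = 0.431538

PD=0.4315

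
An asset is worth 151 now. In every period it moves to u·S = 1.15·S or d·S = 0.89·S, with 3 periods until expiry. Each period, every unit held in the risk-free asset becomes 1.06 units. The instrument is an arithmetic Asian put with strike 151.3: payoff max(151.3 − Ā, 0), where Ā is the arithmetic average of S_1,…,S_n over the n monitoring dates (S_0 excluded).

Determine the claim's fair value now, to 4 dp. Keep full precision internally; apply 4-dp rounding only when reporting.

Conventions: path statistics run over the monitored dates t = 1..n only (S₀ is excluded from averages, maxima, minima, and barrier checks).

Risk-neutral up-probability p* = (R−d)/(u−d) = (1.06−0.89)/(1.15−0.89) = 0.6538; the claim prices as the p*-weighted sum of path payoffs discounted by R^3.
Enumerate all 2^3 = 8 price paths (U = up ×1.15, D = down ×0.89); each path with k up-moves has probability p*^k·(1−p*)^(3−k).
DDD: Ā=120.1491, payoff=31.1509, prob=0.041477
UDD: Ā=155.2489, payoff=0.0000, prob=0.078345
DUD: Ā=142.1622, payoff=9.1378, prob=0.078345
UUD: Ā=183.6928, payoff=0.0000, prob=0.147986
DDU: Ā=130.5151, payoff=20.7849, prob=0.078345
UDU: Ā=168.6431, payoff=0.0000, prob=0.147986
DUU: Ā=155.5564, payoff=0.0000, prob=0.147986
UUU: Ā=200.9999, payoff=0.0000, prob=0.279529
Price = Σ prob·payoff / R^3 = 3.636352 / 1.191016 = 3.0532

price = 3.0532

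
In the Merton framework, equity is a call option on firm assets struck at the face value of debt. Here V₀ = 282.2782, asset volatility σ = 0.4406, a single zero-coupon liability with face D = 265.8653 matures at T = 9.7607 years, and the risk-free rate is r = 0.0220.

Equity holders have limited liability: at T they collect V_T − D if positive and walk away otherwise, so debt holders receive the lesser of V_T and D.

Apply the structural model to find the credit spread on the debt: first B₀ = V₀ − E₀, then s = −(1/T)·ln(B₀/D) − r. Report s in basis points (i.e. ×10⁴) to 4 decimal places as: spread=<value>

Equity is a call on the firm's assets struck at D = 265.8653:
d₁ = [ln(V₀/D) + (r + σ²/2)T] / (σ√T)
   = [ln(282.2782/265.8653) + (0.0220 + 0.5·0.4406²)·9.7607] / (0.4406·√9.7607)
   = [0.059903 + 1.162150] / 1.376528 = 0.887779
d₂ = d₁ − σ√T = 0.887779 − 1.376528 = -0.488748
N(d₁) = 0.812670,  N(d₂) = 0.312510,  e^(−rT) = 0.806755
E₀ = V₀·N(d₁) − D·e^(−rT)·N(d₂)
   = 282.2782·0.812670 − 265.8653·0.806755·0.312510 = 162.369436
B₀ = V₀ − E₀ = 282.2782 − 162.369436 = 119.908764
spread = −(1/T)·ln(B₀/D) − r = −(1/9.7607)·ln(119.908764/265.8653) − 0.0220 = 0.05957803
in basis points: 0.05957803 × 10⁴ = 595.7803 bp

spread=595.7803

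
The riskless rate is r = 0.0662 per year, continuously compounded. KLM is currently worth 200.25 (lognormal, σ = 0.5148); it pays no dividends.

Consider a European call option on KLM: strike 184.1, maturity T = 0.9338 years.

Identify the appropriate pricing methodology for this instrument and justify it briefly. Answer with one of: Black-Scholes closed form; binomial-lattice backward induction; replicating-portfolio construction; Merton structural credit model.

framework: Black-Scholes closed form

Key observation: a European claim on KLM (strike 184.1) — a lognormal (GBM) underlying with constant rate and volatility — has an exact closed-form value; no lattice or capital structure is involved.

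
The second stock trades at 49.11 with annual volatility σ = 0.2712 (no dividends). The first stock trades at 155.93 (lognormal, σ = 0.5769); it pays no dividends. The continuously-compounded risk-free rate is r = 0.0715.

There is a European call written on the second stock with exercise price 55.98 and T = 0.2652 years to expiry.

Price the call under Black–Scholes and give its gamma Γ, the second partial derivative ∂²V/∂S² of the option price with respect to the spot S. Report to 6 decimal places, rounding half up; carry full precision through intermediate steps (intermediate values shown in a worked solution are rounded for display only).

price = 0.868051
Γ = 0.044498

σ√T = 0.2712·√0.2652 = 0.139661
d₁ = (ln(S/K) + (r+σ²/2)T) / (σ√T) = (ln(49.11/55.98) + (0.0715+0.2712²/2)·0.2652) / 0.139661 = (-0.130932 + 0.028714) / 0.139661 = -0.731894
d₂ = d₁ − σ√T = -0.731894 − 0.139661 = -0.871555
e^{−rT} = 0.981217
N(d₁) = 0.232117,  N(d₂) = 0.191725
Call price V = S·N(d₁) − K·e^{−rT}·N(d₂) = 11.399248 − 10.531197 = 0.868051
φ(d₁) = (1/√(2π))·e^{−d₁²/2} = 0.305205
Γ = φ(d₁) / (S·σ·√T) = 0.044498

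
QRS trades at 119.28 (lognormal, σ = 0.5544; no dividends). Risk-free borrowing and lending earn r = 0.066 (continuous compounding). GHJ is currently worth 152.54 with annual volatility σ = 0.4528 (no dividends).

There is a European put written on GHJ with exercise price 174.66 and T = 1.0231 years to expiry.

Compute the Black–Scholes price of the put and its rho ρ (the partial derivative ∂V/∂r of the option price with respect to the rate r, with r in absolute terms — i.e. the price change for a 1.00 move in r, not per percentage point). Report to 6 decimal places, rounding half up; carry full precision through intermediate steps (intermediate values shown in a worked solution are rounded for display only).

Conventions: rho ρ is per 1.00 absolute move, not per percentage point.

σ√T = 0.4528·√1.0231 = 0.458000
d₁ = (ln(S/K) + (r+σ²/2)T) / (σ√T) = (ln(152.54/174.66) + (0.066+0.4528²/2)·1.0231) / 0.458000 = (-0.135414 + 0.172407) / 0.458000 = 0.080769
d₂ = d₁ − σ√T = 0.080769 − 0.458000 = -0.377231
e^{−rT} = 0.934705
N(−d₁) = 0.467813,  N(−d₂) = 0.646999
Put price V = K·e^{−rT}·N(−d₂) − S·N(−d₁) = 105.626164 − 71.360166 = 34.265997
ρ = −K·T·e^{−rT}·N(−d₂) = -108.066128

price = 34.265997
ρ = -108.066128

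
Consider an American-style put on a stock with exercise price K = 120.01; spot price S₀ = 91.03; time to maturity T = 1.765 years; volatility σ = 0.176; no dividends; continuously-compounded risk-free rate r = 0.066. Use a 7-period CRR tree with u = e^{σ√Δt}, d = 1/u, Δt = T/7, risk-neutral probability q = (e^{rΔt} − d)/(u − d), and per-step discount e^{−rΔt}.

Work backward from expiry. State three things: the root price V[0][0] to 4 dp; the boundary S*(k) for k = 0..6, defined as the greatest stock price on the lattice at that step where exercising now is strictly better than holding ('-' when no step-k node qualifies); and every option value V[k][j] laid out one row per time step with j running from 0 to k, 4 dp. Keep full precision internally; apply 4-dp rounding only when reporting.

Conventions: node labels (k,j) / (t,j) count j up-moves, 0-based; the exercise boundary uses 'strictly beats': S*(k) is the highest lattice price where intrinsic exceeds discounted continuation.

Δt=0.25214  u=1.09240  d=0.91542  q=0.57274  discount=0.98350
step 7 (expiry): payoffs max(K−S,0) = 70.9740 61.4936 50.1803 36.6797 20.5689 1.3434 0.0000 0.0000
step 6: (k=6,j=0): S=53.5669, K−S=66.4431, hold=64.4625 ⇒ V=66.4431 exercise | (k=6,j=1): S=63.9233, K−S=56.0867, hold=54.1061 ⇒ V=56.0867 exercise | (k=6,j=2): S=76.2820, K−S=43.7280, hold=41.7474 ⇒ V=43.7280 exercise | (k=6,j=3): S=91.0300, K−S=28.9800, hold=26.9994 ⇒ V=28.9800 exercise | (k=6,j=4): S=108.6294, K−S=11.3806, hold=9.4000 ⇒ V=11.3806 exercise | (k=6,j=5): S=129.6313, K−S=0.0000, hold=0.5645 ⇒ V=0.5645 continue | (k=6,j=6): S=154.6937, K−S=0.0000, hold=0.0000 ⇒ V=0.0000 continue  boundary S*=108.6294
step 5: (k=5,j=0): S=58.5164, K−S=61.4936, hold=59.5130 ⇒ V=61.4936 exercise | (k=5,j=1): S=69.8297, K−S=50.1803, hold=48.1996 ⇒ V=50.1803 exercise | (k=5,j=2): S=83.3303, K−S=36.6797, hold=34.6990 ⇒ V=36.6797 exercise | (k=5,j=3): S=99.4411, K−S=20.5689, hold=18.5883 ⇒ V=20.5689 exercise | (k=5,j=4): S=118.6666, K−S=1.3434, hold=5.1003 ⇒ V=5.1003 continue | (k=5,j=5): S=141.6092, K−S=0.0000, hold=0.2372 ⇒ V=0.2372 continue  boundary S*=99.4411
step 4: (k=4,j=0): S=63.9233, K−S=56.0867, hold=54.1061 ⇒ V=56.0867 exercise | (k=4,j=1): S=76.2820, K−S=43.7280, hold=41.7474 ⇒ V=43.7280 exercise | (k=4,j=2): S=91.0300, K−S=28.9800, hold=26.9994 ⇒ V=28.9800 exercise | (k=4,j=3): S=108.6294, K−S=11.3806, hold=11.5162 ⇒ V=11.5162 continue | (k=4,j=4): S=129.6313, K−S=0.0000, hold=2.2768 ⇒ V=2.2768 continue  boundary S*=91.0300
step 3: (k=3,j=0): S=69.8297, K−S=50.1803, hold=48.1996 ⇒ V=50.1803 exercise | (k=3,j=1): S=83.3303, K−S=36.6797, hold=34.6990 ⇒ V=36.6797 exercise | (k=3,j=2): S=99.4411, K−S=20.5689, hold=18.6647 ⇒ V=20.5689 exercise | (k=3,j=3): S=118.6666, K−S=1.3434, hold=6.1218 ⇒ V=6.1218 continue  boundary S*=99.4411
step 2: (k=2,j=0): S=76.2820, K−S=43.7280, hold=41.7474 ⇒ V=43.7280 exercise | (k=2,j=1): S=91.0300, K−S=28.9800, hold=26.9994 ⇒ V=28.9800 exercise | (k=2,j=2): S=108.6294, K−S=11.3806, hold=12.0916 ⇒ V=12.0916 continue  boundary S*=91.0300
step 1: (k=1,j=0): S=83.3303, K−S=36.6797, hold=34.6990 ⇒ V=36.6797 exercise | (k=1,j=1): S=99.4411, K−S=20.5689, hold=18.9888 ⇒ V=20.5689 exercise  boundary S*=99.4411
step 0: (k=0,j=0): S=91.0300, K−S=28.9800, hold=26.9994 ⇒ V=28.9800 exercise  boundary S*=91.0300

price = 28.9800
boundary = 91.0300 99.4411 91.0300 99.4411 91.0300 99.4411 108.6294
tree:
28.9800
36.6797 20.5689
43.7280 28.9800 12.0916
50.1803 36.6797 20.5689 6.1218
56.0867 43.7280 28.9800 11.5162 2.2768
61.4936 50.1803 36.6797 20.5689 5.1003 0.2372
66.4431 56.0867 43.7280 28.9800 11.3806 0.5645 0.0000
70.9740 61.4936 50.1803 36.6797 20.5689 1.3434 0.0000 0.0000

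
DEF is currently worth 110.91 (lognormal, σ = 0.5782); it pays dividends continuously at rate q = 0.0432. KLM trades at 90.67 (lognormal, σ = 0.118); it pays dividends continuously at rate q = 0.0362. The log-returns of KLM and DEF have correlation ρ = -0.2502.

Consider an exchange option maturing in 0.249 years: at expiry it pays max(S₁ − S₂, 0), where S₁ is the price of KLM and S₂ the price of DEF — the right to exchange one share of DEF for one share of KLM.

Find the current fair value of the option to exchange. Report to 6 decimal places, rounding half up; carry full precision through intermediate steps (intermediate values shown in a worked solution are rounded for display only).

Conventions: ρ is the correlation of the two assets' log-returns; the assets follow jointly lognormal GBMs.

exchange price = 4.750149

σ_eff = √(σ₁² + σ₂² − 2ρσ₁σ₂) = √(0.118² + 0.5782² − 2·-0.2502·0.118·0.5782) = 0.618369
d₁ = (ln(S₁/S₂) + (q₂ − q₁ + σ_eff²/2)T) / (σ_eff√T) = (ln(90.67/110.91) + (0.0432 − 0.0362 + 0.191190)·0.249) / 0.308566 = -0.493066
d₂ = d₁ − σ_eff√T = -0.493066 − 0.308566 = -0.801632
N(d₁) = 0.310983,  N(d₂) = 0.211383
V = S₁·e^{−q₁T}·N(d₁) − S₂·e^{−q₂T}·N(d₂) = 27.943810 − 23.193660 = 4.750149
Key observation: pricing in DEF-units makes this a unit-strike call on the ratio S₁/S₂ — the risk-free rate cancels and cannot affect the value.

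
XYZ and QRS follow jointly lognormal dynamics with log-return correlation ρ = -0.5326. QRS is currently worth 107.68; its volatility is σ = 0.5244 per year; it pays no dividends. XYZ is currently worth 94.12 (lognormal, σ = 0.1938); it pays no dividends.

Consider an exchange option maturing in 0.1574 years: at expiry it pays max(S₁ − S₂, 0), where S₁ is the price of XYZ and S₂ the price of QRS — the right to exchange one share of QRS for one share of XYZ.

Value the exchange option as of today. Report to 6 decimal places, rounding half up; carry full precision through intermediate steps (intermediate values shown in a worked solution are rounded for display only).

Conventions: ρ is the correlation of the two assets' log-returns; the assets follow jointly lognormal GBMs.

exchange price = 4.922407

σ_eff = √(σ₁² + σ₂² − 2ρσ₁σ₂) = √(0.1938² + 0.5244² − 2·-0.5326·0.1938·0.5244) = 0.648698
d₁ = (ln(S₁/S₂) + (q₂ − q₁ + σ_eff²/2)T) / (σ_eff√T) = (ln(94.12/107.68) + (0.0 − 0.0 + 0.210404)·0.1574) / 0.257362 = -0.394291
d₂ = d₁ − σ_eff√T = -0.394291 − 0.257362 = -0.651653
N(d₁) = 0.346683,  N(d₂) = 0.257312
V = S₁·e^{−q₁T}·N(d₁) − S₂·e^{−q₂T}·N(d₂) = 32.629805 − 27.707398 = 4.922407
Key observation: pricing in QRS-units makes this a unit-strike call on the ratio S₁/S₂ — the risk-free rate cancels and cannot affect the value.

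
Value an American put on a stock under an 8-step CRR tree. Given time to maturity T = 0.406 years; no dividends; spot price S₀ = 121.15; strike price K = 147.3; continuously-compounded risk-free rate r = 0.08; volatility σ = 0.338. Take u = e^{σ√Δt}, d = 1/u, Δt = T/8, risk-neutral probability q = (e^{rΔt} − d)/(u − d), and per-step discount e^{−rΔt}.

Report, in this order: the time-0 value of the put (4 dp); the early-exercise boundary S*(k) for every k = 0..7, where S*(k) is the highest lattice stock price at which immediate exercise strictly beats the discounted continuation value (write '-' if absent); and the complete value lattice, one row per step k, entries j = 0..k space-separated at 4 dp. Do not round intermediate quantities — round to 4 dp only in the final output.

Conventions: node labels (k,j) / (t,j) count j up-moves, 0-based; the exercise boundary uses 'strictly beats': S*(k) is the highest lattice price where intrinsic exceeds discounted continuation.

price = 27.0309
boundary = - 112.2676 104.0365 112.2676 121.1500 112.2676 121.1500 130.7351
tree:
27.0309
35.0324 19.4875
43.2635 26.5911 12.7544
50.8912 35.0324 18.6178 7.1703
57.9596 43.2635 26.1500 11.4621 3.0655
64.5098 50.8912 35.0324 17.7091 5.4954 0.7335
70.5797 57.9596 43.2635 26.1500 9.6649 1.4959 0.0000
76.2046 64.5098 50.8912 35.0324 16.5649 3.0506 0.0000 0.0000
81.4171 70.5797 57.9596 43.2635 26.1500 6.2214 0.0000 0.0000 0.0000

params: Δt=0.05075 u=1.07912 d=0.92668 q=0.50766 e^(-rΔt)=0.99595
t_8 payoffs: 81.4171 70.5797 57.9596 43.2635 26.1500 6.2214 0.0000 0.0000 0.0000
t_7: node(7,0) S=71.0954 payoff=76.2046 vs cont=75.6078 → 76.2046 [stop]  node(7,1) S=82.7902 payoff=64.5098 vs cont=63.9129 → 64.5098 [stop]  node(7,2) S=96.4088 payoff=50.8912 vs cont=50.2943 → 50.8912 [stop]  node(7,3) S=112.2676 payoff=35.0324 vs cont=34.4355 → 35.0324 [stop]  node(7,4) S=130.7351 payoff=16.5649 vs cont=15.9681 → 16.5649 [stop]  node(7,5) S=152.2404 payoff=0.0000 vs cont=3.0506 → 3.0506 [wait]  node(7,6) S=177.2832 payoff=0.0000 vs cont=0.0000 → 0.0000 [wait]  node(7,7) S=206.4455 payoff=0.0000 vs cont=0.0000 → 0.0000 [wait]  ⇒ S*(7)=130.7351
t_6: node(6,0) S=76.7203 payoff=70.5797 vs cont=69.9829 → 70.5797 [stop]  node(6,1) S=89.3404 payoff=57.9596 vs cont=57.3627 → 57.9596 [stop]  node(6,2) S=104.0365 payoff=43.2635 vs cont=42.6667 → 43.2635 [stop]  node(6,3) S=121.1500 payoff=26.1500 vs cont=25.5532 → 26.1500 [stop]  node(6,4) S=141.0786 payoff=6.2214 vs cont=9.6649 → 9.6649 [wait]  node(6,5) S=164.2853 payoff=0.0000 vs cont=1.4959 → 1.4959 [wait]  node(6,6) S=191.3095 payoff=0.0000 vs cont=0.0000 → 0.0000 [wait]  ⇒ S*(6)=121.1500
t_5: node(5,0) S=82.7902 payoff=64.5098 vs cont=63.9129 → 64.5098 [stop]  node(5,1) S=96.4088 payoff=50.8912 vs cont=50.2943 → 50.8912 [stop]  node(5,2) S=112.2676 payoff=35.0324 vs cont=34.4355 → 35.0324 [stop]  node(5,3) S=130.7351 payoff=16.5649 vs cont=17.7091 → 17.7091 [wait]  node(5,4) S=152.2404 payoff=0.0000 vs cont=5.4954 → 5.4954 [wait]  node(5,5) S=177.2832 payoff=0.0000 vs cont=0.7335 → 0.7335 [wait]  ⇒ S*(5)=112.2676
t_4: node(4,0) S=89.3404 payoff=57.9596 vs cont=57.3627 → 57.9596 [stop]  node(4,1) S=104.0365 payoff=43.2635 vs cont=42.6667 → 43.2635 [stop]  node(4,2) S=121.1500 payoff=26.1500 vs cont=26.1317 → 26.1500 [stop]  node(4,3) S=141.0786 payoff=6.2214 vs cont=11.4621 → 11.4621 [wait]  node(4,4) S=164.2853 payoff=0.0000 vs cont=3.0655 → 3.0655 [wait]  ⇒ S*(4)=121.1500
t_3: node(3,0) S=96.4088 payoff=50.8912 vs cont=50.2943 → 50.8912 [stop]  node(3,1) S=112.2676 payoff=35.0324 vs cont=34.4355 → 35.0324 [stop]  node(3,2) S=130.7351 payoff=16.5649 vs cont=18.6178 → 18.6178 [wait]  node(3,3) S=152.2404 payoff=0.0000 vs cont=7.1703 → 7.1703 [wait]  ⇒ S*(3)=112.2676
t_2: node(2,0) S=104.0365 payoff=43.2635 vs cont=42.6667 → 43.2635 [stop]  node(2,1) S=121.1500 payoff=26.1500 vs cont=26.5911 → 26.5911 [wait]  node(2,2) S=141.0786 payoff=6.2214 vs cont=12.7544 → 12.7544 [wait]  ⇒ S*(2)=104.0365
t_1: node(1,0) S=112.2676 payoff=35.0324 vs cont=34.6586 → 35.0324 [stop]  node(1,1) S=130.7351 payoff=16.5649 vs cont=19.4875 → 19.4875 [wait]  ⇒ S*(1)=112.2676
t_0: node(0,0) S=121.1500 payoff=26.1500 vs cont=27.0309 → 27.0309 [wait]  ⇒ S*(0)=-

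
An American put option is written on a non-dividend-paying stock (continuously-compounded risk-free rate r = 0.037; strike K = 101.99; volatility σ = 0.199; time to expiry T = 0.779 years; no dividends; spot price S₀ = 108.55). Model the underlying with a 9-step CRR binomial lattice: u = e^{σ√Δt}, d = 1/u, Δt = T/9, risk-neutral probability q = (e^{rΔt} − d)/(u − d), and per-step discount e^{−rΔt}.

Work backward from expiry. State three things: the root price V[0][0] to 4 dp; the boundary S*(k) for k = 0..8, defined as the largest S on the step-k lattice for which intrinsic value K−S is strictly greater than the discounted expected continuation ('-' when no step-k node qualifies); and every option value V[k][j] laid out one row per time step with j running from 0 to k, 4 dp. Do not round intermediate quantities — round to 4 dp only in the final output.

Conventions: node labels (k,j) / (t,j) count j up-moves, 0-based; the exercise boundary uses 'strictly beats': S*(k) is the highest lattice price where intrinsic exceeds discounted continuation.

price = 3.5327
boundary = - - - - 85.8864 81.0024 85.8864 91.0648 96.5555
tree:
3.5327
5.4158 1.7654
8.0681 2.9291 0.6707
11.6231 4.7404 1.2263 0.1469
16.1036 7.4380 2.2065 0.3024 0.0000
20.9876 11.2231 3.8877 0.6227 0.0000 0.0000
25.5939 16.1036 6.6554 1.2820 0.0000 0.0000 0.0000
29.9382 20.9876 10.9252 2.6395 0.0000 0.0000 0.0000 0.0000
34.0354 25.5939 16.1036 5.4345 0.0000 0.0000 0.0000 0.0000 0.0000
37.8997 29.9382 20.9876 10.9252 0.0000 0.0000 0.0000 0.0000 0.0000 0.0000

Δt=0.08656, u=1.06029, d=0.94313, q=0.51275, disc=e^(-rΔt)=0.99680
k=9 terminal: V=max(K-S,0) → 37.8997 29.9382 20.9876 10.9252 0.0000 0.0000 0.0000 0.0000 0.0000 0.0000
k=8: j=0 S=67.9546 intr=34.0354 cont=33.7093 V=34.0354[EX]; j=1 S=76.3961 intr=25.5939 cont=25.2678 V=25.5939[EX]; j=2 S=85.8864 intr=16.1036 cont=15.7775 V=16.1036[EX]; j=3 S=96.5555 intr=5.4345 cont=5.3063 V=5.4345[EX]; j=4 S=108.5500 intr=0.0000 cont=0.0000 V=0.0000[hold]; j=5 S=122.0345 intr=0.0000 cont=0.0000 V=0.0000[hold]; j=6 S=137.1941 intr=0.0000 cont=0.0000 V=0.0000[hold]; j=7 S=154.2369 intr=0.0000 cont=0.0000 V=0.0000[hold]; j=8 S=173.3968 intr=0.0000 cont=0.0000 V=0.0000[hold]  S*(8)=96.5555
k=7: j=0 S=72.0518 intr=29.9382 cont=29.6121 V=29.9382[EX]; j=1 S=81.0024 intr=20.9876 cont=20.6615 V=20.9876[EX]; j=2 S=91.0648 intr=10.9252 cont=10.5991 V=10.9252[EX]; j=3 S=102.3772 intr=0.0000 cont=2.6395 V=2.6395[hold]; j=4 S=115.0949 intr=0.0000 cont=0.0000 V=0.0000[hold]; j=5 S=129.3925 intr=0.0000 cont=0.0000 V=0.0000[hold]; j=6 S=145.4661 intr=0.0000 cont=0.0000 V=0.0000[hold]; j=7 S=163.5365 intr=0.0000 cont=0.0000 V=0.0000[hold]  S*(7)=91.0648
k=6: j=0 S=76.3961 intr=25.5939 cont=25.2678 V=25.5939[EX]; j=1 S=85.8864 intr=16.1036 cont=15.7775 V=16.1036[EX]; j=2 S=96.5555 intr=5.4345 cont=6.6554 V=6.6554[hold]; j=3 S=108.5500 intr=0.0000 cont=1.2820 V=1.2820[hold]; j=4 S=122.0345 intr=0.0000 cont=0.0000 V=0.0000[hold]; j=5 S=137.1941 intr=0.0000 cont=0.0000 V=0.0000[hold]; j=6 S=154.2369 intr=0.0000 cont=0.0000 V=0.0000[hold]  S*(6)=85.8864
k=5: j=0 S=81.0024 intr=20.9876 cont=20.6615 V=20.9876[EX]; j=1 S=91.0648 intr=10.9252 cont=11.2231 V=11.2231[hold]; j=2 S=102.3772 intr=0.0000 cont=3.8877 V=3.8877[hold]; j=3 S=115.0949 intr=0.0000 cont=0.6227 V=0.6227[hold]; j=4 S=129.3925 intr=0.0000 cont=0.0000 V=0.0000[hold]; j=5 S=145.4661 intr=0.0000 cont=0.0000 V=0.0000[hold]  S*(5)=81.0024
k=4: j=0 S=85.8864 intr=16.1036 cont=15.9298 V=16.1036[EX]; j=1 S=96.5555 intr=5.4345 cont=7.4380 V=7.4380[hold]; j=2 S=108.5500 intr=0.0000 cont=2.2065 V=2.2065[hold]; j=3 S=122.0345 intr=0.0000 cont=0.3024 V=0.3024[hold]; j=4 S=137.1941 intr=0.0000 cont=0.0000 V=0.0000[hold]  S*(4)=85.8864
k=3: j=0 S=91.0648 intr=10.9252 cont=11.6231 V=11.6231[hold]; j=1 S=102.3772 intr=0.0000 cont=4.7404 V=4.7404[hold]; j=2 S=115.0949 intr=0.0000 cont=1.2263 V=1.2263[hold]; j=3 S=129.3925 intr=0.0000 cont=0.1469 V=0.1469[hold]  S*(3)=-
k=2: j=0 S=96.5555 intr=5.4345 cont=8.0681 V=8.0681[hold]; j=1 S=108.5500 intr=0.0000 cont=2.9291 V=2.9291[hold]; j=2 S=122.0345 intr=0.0000 cont=0.6707 V=0.6707[hold]  S*(2)=-
k=1: j=0 S=102.3772 intr=0.0000 cont=5.4158 V=5.4158[hold]; j=1 S=115.0949 intr=0.0000 cont=1.7654 V=1.7654[hold]  S*(1)=-
k=0: j=0 S=108.5500 intr=0.0000 cont=3.5327 V=3.5327[hold]  S*(0)=-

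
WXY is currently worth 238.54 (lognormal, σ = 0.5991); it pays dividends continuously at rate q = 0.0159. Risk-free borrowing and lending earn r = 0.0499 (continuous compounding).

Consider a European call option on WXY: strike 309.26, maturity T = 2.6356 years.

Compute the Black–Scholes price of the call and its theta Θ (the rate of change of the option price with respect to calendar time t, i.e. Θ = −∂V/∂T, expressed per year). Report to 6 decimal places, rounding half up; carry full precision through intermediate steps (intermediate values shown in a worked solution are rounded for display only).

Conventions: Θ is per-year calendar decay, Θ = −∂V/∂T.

σ√T = 0.5991·√2.6356 = 0.972611
d₁ = (ln(S/K) + (r−q+σ²/2)T) / (σ√T) = (ln(238.54/309.26) + (0.0499−0.0159+0.5991²/2)·2.6356) / 0.972611 = (-0.259645 + 0.562596) / 0.972611 = 0.311482
d₂ = d₁ − σ√T = 0.311482 − 0.972611 = -0.661129
e^{−rT} = 0.876765
e^{−qT} = 0.958960
N(d₁) = 0.622283,  N(d₂) = 0.254265
Call price V = S·e^{−qT}·N(d₁) − K·e^{−rT}·N(d₂) = 142.347406 − 68.943503 = 73.403903
φ(d₁) = (1/√(2π))·e^{−d₁²/2} = 0.380051
Θ = −S·e^{−qT}·φ(d₁)·σ/(2√T) + q·S·e^{−qT}·N(d₁) − r·K·e^{−rT}·N(d₂) = −16.041073 + 2.263324 − 3.440281 = -17.218030

price = 73.403903
Θ = -17.218030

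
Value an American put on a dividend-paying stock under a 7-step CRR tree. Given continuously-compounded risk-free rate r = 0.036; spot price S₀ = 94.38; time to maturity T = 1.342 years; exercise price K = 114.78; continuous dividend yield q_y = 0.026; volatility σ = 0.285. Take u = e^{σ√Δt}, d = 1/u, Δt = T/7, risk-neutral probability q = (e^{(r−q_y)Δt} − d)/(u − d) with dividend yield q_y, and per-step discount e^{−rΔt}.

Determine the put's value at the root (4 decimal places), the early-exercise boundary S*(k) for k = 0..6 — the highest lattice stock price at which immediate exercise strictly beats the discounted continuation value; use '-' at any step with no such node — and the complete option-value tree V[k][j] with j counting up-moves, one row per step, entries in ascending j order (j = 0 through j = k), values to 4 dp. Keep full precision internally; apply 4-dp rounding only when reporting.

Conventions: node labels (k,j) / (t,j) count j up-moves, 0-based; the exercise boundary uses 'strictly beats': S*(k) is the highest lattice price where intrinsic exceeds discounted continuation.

price = 25.0947
boundary = - - 73.5344 64.9077 73.5344 83.3077 94.3800
tree:
25.0947
32.7077 17.0959
41.2456 23.8036 9.9753
49.8723 31.9941 15.1516 4.4338
57.4870 41.2456 22.2957 7.5235 1.1039
64.2084 49.8723 31.4723 12.5385 2.1234 0.0000
70.1412 57.4870 41.2456 20.4000 4.0843 0.0000 0.0000
75.3781 64.2084 49.8723 31.4723 7.8561 0.0000 0.0000 0.0000

params: Δt=0.19171 u=1.13291 d=0.88268 q=0.47651 e^(-rΔt)=0.99312
t_7 payoffs: 75.3781 64.2084 49.8723 31.4723 7.8561 0.0000 0.0000 0.0000
t_6: node(6,0) S=44.6388 payoff=70.1412 vs cont=69.5737 → 70.1412 [stop]  node(6,1) S=57.2930 payoff=57.4870 vs cont=56.9824 → 57.4870 [stop]  node(6,2) S=73.5344 payoff=41.2456 vs cont=40.8218 → 41.2456 [stop]  node(6,3) S=94.3800 payoff=20.4000 vs cont=20.0798 → 20.4000 [stop]  node(6,4) S=121.1349 payoff=0.0000 vs cont=4.0843 → 4.0843 [wait]  node(6,5) S=155.4743 payoff=0.0000 vs cont=0.0000 → 0.0000 [wait]  node(6,6) S=199.5482 payoff=0.0000 vs cont=0.0000 → 0.0000 [wait]  ⇒ S*(6)=94.3800
t_5: node(5,0) S=50.5716 payoff=64.2084 vs cont=63.6704 → 64.2084 [stop]  node(5,1) S=64.9077 payoff=49.8723 vs cont=49.4056 → 49.8723 [stop]  node(5,2) S=83.3077 payoff=31.4723 vs cont=31.0970 → 31.4723 [stop]  node(5,3) S=106.9239 payoff=7.8561 vs cont=12.5385 → 12.5385 [wait]  node(5,4) S=137.2347 payoff=0.0000 vs cont=2.1234 → 2.1234 [wait]  node(5,5) S=176.1381 payoff=0.0000 vs cont=0.0000 → 0.0000 [wait]  ⇒ S*(5)=83.3077
t_4: node(4,0) S=57.2930 payoff=57.4870 vs cont=56.9824 → 57.4870 [stop]  node(4,1) S=73.5344 payoff=41.2456 vs cont=40.8218 → 41.2456 [stop]  node(4,2) S=94.3800 payoff=20.4000 vs cont=22.2957 → 22.2957 [wait]  node(4,3) S=121.1349 payoff=0.0000 vs cont=7.5235 → 7.5235 [wait]  node(4,4) S=155.4743 payoff=0.0000 vs cont=1.1039 → 1.1039 [wait]  ⇒ S*(4)=73.5344
t_3: node(3,0) S=64.9077 payoff=49.8723 vs cont=49.4056 → 49.8723 [stop]  node(3,1) S=83.3077 payoff=31.4723 vs cont=31.9941 → 31.9941 [wait]  node(3,2) S=106.9239 payoff=7.8561 vs cont=15.1516 → 15.1516 [wait]  node(3,3) S=137.2347 payoff=0.0000 vs cont=4.4338 → 4.4338 [wait]  ⇒ S*(3)=64.9077
t_2: node(2,0) S=73.5344 payoff=41.2456 vs cont=41.0687 → 41.2456 [stop]  node(2,1) S=94.3800 payoff=20.4000 vs cont=23.8036 → 23.8036 [wait]  node(2,2) S=121.1349 payoff=0.0000 vs cont=9.9753 → 9.9753 [wait]  ⇒ S*(2)=73.5344
t_1: node(1,0) S=83.3077 payoff=31.4723 vs cont=32.7077 → 32.7077 [wait]  node(1,1) S=106.9239 payoff=7.8561 vs cont=17.0959 → 17.0959 [wait]  ⇒ S*(1)=-
t_0: node(0,0) S=94.3800 payoff=20.4000 vs cont=25.0947 → 25.0947 [wait]  ⇒ S*(0)=-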